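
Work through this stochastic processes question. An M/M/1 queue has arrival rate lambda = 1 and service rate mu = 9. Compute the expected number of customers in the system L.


rho = 1/9 = 0.1111
L = rho/(1-rho)
= 0.1111/0.8889
= 0.1250

0.1250


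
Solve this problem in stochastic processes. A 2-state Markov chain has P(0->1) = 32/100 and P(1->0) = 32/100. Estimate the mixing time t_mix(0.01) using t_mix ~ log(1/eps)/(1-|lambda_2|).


lambda_2 = |1 - p01 - p10| = |1 - 0.3200 - 0.3200| = 0.3600
t_mix ~ log(1/eps)/(1 - |lambda_2|)
= log(100)/(1 - 0.3600) = 4.6052/0.6400
= 7.1956

7.1956


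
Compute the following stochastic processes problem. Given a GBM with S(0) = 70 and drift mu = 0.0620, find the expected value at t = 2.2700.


E[S(t)] = S(0) * exp(mu * t)
= 70 * exp(0.0620 * 2.2700)
= 70 * 1.1511
= 80.5788

80.5788


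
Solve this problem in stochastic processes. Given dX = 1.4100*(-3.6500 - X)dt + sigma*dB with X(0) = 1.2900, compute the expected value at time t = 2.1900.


E[X(t)] = mu + (X(0) - mu)*exp(-theta*t)
= -3.6500 + (1.2900 - -3.6500)*exp(-1.4100*2.1900)
= -3.6500 + 4.9400 * 0.0456
= -3.4247

-3.4247


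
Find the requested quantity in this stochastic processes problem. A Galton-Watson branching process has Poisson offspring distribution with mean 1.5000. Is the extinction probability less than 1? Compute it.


Since mu = 1.5000 > 1, extinction prob q < 1.
Solve s = exp(mu*(s-1)) iteratively.
q = 0.4172

0.4172


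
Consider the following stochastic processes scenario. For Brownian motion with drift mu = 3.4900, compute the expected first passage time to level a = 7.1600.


Expected first passage time = a/mu
= 7.1600/3.4900
= 2.0516

2.0516


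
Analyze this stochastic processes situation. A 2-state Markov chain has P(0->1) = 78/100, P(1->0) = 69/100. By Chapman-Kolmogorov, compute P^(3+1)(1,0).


P^4 = P^3 * P^1
Computing via matrix multiplication of the transition matrix.
Entry (1,0) of P^4 = 0.4465

0.4465


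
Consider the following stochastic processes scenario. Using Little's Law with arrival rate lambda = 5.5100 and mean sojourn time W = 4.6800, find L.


Little's Law: L = lambda * W
= 5.5100 * 4.6800
= 25.7868

25.7868


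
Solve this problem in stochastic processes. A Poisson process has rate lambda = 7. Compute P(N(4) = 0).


P(N(t)=k) = (lambda*t)^k * exp(-lambda*t) / k!
lambda*t = 28
= 28^0 * exp(-28) / 0!
= 1 * 6.9144e-13 / 1
= 6.9144e-13

6.9144e-13


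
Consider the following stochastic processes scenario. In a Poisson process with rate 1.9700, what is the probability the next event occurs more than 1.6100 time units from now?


P(X > t) = exp(-lambda * t)
= exp(-1.9700 * 1.6100)
= exp(-3.1717) = 0.0419

0.0419


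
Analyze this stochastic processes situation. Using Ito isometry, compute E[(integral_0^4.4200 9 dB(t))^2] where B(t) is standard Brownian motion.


By Ito isometry: E[(int f dB)^2] = int f^2 dt
= 9^2 * 4.4200
= 81 * 4.4200 = 358.0200

358.0200


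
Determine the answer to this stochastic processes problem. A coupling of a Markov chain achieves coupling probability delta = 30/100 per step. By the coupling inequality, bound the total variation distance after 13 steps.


TV distance bound <= (1-delta)^n
= (1 - 0.3000)^13
= 0.7000^13
= 0.0097

0.0097


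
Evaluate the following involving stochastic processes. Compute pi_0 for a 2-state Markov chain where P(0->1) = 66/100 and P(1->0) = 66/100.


Stationary distribution: pi_0 = p10/(p01+p10), pi_1 = p01/(p01+p10)
p01 = 0.6600, p10 = 0.6600
pi_0 = 0.5000

0.5000


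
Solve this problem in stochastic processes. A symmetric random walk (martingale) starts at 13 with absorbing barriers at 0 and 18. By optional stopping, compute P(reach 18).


By optional stopping theorem: E(M at tau) = M(0) = 13
P(hit 18)*18 + P(hit 0)*0 = 13
P(hit 18) = (13 - 0)/(18 - 0) = 13/18 = 0.7222

0.7222


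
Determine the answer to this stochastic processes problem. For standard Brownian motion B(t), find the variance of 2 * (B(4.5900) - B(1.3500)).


Var(alpha*(B(t)-B(s))) = alpha^2 * (t-s)
= 2^2 * (4.5900 - 1.3500)
= 4 * 3.2400
= 12.9600

12.9600


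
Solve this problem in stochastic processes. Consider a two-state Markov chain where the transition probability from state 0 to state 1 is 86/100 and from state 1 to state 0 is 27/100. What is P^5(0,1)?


Computing P^5 by matrix multiplication.
P = [[0.1400, 0.8600], [0.2700, 0.7300]]
After raising P to the power 5:
P^5(0,1) = 0.7611

0.7611


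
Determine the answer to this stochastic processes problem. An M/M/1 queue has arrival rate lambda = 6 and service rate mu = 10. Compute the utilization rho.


rho = lambda/mu
= 6/10
= 0.6000

0.6000


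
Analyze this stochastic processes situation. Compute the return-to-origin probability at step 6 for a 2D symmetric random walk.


P = C(6,3)^2 / 4^6
= 20^2 / 4096
= 400 / 4096
= 0.0977

0.0977


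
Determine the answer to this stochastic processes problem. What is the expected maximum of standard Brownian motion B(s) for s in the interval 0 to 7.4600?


E(max B(s)) = sqrt(2t/pi)
= sqrt(2*7.4600/pi)
= sqrt(4.7492)
= 2.1793

2.1793


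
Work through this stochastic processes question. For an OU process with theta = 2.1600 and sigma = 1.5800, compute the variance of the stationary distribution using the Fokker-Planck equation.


Stationary variance = sigma^2 / (2*theta)
= 1.5800^2 / (2*2.1600)
= 2.4964 / 4.3200
= 0.5779

0.5779


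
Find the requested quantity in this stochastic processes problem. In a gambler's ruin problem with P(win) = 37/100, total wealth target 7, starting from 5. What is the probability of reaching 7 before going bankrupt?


Gambler's ruin formula:
r = q/p = 0.6300/0.3700 = 1.7027
P(win) = (1 - r^i)/(1 - r^N)
= (1 - 1.7027^5)/(1 - 1.7027^7)
= 0.3287

0.3287


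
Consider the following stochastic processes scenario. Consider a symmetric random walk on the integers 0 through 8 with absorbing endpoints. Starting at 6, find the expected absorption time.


For symmetric RW on 0,...,N with absorbing barriers, E(i) = i*(N-i)
E(6) = 6 * 2 = 12

12


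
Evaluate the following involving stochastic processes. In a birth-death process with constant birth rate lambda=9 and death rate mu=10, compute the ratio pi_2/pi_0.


For birth-death process, pi_n/pi_0 = (lambda/mu)^n
= (9/10)^2
= 0.8100

0.8100


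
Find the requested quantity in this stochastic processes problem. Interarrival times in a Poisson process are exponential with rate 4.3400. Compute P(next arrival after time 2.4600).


P(X > t) = exp(-lambda * t)
= exp(-4.3400 * 2.4600)
= exp(-10.6764) = 2.3083e-05

2.3083e-05


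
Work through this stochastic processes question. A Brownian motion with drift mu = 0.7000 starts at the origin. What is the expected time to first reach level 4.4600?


Expected first passage time = a/mu
= 4.4600/0.7000
= 6.3714

6.3714


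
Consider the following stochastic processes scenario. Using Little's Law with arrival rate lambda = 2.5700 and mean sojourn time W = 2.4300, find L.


Little's Law: L = lambda * W
= 2.5700 * 2.4300
= 6.2451

6.2451


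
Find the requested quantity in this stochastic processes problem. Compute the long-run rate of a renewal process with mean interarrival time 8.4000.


Long-run renewal rate = 1/E(X)
= 1/8.4000
= 0.1190

0.1190


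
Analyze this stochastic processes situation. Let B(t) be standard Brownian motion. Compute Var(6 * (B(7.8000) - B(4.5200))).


Var(alpha*(B(t)-B(s))) = alpha^2 * (t-s)
= 6^2 * (7.8000 - 4.5200)
= 36 * 3.2800
= 118.0800

118.0800


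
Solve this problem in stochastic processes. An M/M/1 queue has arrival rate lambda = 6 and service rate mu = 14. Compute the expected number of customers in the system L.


rho = 6/14 = 0.4286
L = rho/(1-rho)
= 0.4286/0.5714
= 0.7500

0.7500


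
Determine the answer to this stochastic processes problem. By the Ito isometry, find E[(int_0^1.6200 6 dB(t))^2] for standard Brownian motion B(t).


By Ito isometry: E[(int f dB)^2] = int f^2 dt
= 6^2 * 1.6200
= 36 * 1.6200 = 58.3200

58.3200


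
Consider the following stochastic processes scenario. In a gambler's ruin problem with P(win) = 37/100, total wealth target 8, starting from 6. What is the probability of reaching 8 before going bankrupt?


Gambler's ruin formula:
r = q/p = 0.6300/0.3700 = 1.7027
P(win) = (1 - r^i)/(1 - r^N)
= (1 - 1.7027^6)/(1 - 1.7027^8)
= 0.3355

0.3355


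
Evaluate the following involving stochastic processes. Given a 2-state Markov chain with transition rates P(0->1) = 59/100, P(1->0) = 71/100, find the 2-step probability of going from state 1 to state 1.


Computing P^2 by matrix multiplication.
P = [[0.4100, 0.5900], [0.7100, 0.2900]]
After raising P to the power 2:
P^2(1,1) = 0.5030

0.5030


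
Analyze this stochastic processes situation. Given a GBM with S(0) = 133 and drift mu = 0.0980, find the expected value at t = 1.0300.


E[S(t)] = S(0) * exp(mu * t)
= 133 * exp(0.0980 * 1.0300)
= 133 * 1.1062
= 147.1260

147.1260


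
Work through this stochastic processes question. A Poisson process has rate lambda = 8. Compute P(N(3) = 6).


P(N(t)=k) = (lambda*t)^k * exp(-lambda*t) / k!
lambda*t = 24
= 24^6 * exp(-24) / 6!
= 191102976 * 3.7751e-11 / 720
= 1.0020e-05

1.0020e-05


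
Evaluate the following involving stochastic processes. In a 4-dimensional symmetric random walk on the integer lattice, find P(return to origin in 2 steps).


P(return in 2 steps) = P(reverse first step) = 1/(2d)
= 1/8
= 0.1250

0.1250


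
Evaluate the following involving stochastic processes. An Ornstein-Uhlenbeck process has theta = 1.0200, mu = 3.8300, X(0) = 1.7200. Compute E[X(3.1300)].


E[X(t)] = mu + (X(0) - mu)*exp(-theta*t)
= 3.8300 + (1.7200 - 3.8300)*exp(-1.0200*3.1300)
= 3.8300 + -2.1100 * 0.0411
= 3.7434

3.7434


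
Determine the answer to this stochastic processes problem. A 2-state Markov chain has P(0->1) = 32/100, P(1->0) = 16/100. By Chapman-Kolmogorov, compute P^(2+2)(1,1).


P^4 = P^2 * P^2
Computing via matrix multiplication of the transition matrix.
Entry (1,1) of P^4 = 0.6910

0.6910


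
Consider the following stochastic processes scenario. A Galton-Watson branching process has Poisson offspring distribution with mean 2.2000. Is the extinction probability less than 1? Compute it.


Since mu = 2.2000 > 1, extinction prob q < 1.
Solve s = exp(mu*(s-1)) iteratively.
q = 0.1563

0.1563


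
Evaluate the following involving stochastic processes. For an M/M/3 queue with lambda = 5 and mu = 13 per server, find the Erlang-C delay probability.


a = lambda/mu = 0.3846
rho = a/c = 0.1282
Erlang-C formula applied:
C(c,a) = 0.0074

0.0074


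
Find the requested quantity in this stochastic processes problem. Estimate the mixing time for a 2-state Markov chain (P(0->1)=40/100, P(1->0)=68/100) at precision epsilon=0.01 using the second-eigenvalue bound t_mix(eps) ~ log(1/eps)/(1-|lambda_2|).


lambda_2 = |1 - p01 - p10| = |1 - 0.4000 - 0.6800| = 0.0800
t_mix ~ log(1/eps)/(1 - |lambda_2|)
= log(100)/(1 - 0.0800) = 4.6052/0.9200
= 5.0056

5.0056


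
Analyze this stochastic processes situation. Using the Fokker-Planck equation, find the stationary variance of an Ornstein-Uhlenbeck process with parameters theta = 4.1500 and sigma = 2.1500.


Stationary variance = sigma^2 / (2*theta)
= 2.1500^2 / (2*4.1500)
= 4.6225 / 8.3000
= 0.5569

0.5569


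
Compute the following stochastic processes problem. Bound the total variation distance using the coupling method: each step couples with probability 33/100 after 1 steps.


TV distance bound <= (1-delta)^n
= (1 - 0.3300)^1
= 0.6700^1
= 0.6700

0.6700


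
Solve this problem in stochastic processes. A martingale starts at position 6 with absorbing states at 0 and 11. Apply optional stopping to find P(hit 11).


By optional stopping theorem: E(M at tau) = M(0) = 6
P(hit 11)*11 + P(hit 0)*0 = 6
P(hit 11) = (6 - 0)/(11 - 0) = 6/11 = 0.5455

0.5455


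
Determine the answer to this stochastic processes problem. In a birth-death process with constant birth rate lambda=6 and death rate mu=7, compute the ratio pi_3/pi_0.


For birth-death process, pi_n/pi_0 = (lambda/mu)^n
= (6/7)^3
= 0.6297

0.6297


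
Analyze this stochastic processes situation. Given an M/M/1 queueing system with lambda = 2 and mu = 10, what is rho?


rho = lambda/mu
= 2/10
= 0.2000

0.2000


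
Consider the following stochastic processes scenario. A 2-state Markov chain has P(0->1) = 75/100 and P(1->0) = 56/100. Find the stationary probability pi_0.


Stationary distribution: pi_0 = p10/(p01+p10), pi_1 = p01/(p01+p10)
p01 = 0.7500, p10 = 0.5600
pi_0 = 0.4275

0.4275


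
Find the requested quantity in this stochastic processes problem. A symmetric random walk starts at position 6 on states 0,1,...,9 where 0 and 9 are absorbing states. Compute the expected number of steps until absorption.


For symmetric RW on 0,...,N with absorbing barriers, E(i) = i*(N-i)
E(6) = 6 * 3 = 18

18


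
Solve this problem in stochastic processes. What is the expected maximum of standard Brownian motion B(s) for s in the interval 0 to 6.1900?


E(max B(s)) = sqrt(2t/pi)
= sqrt(2*6.1900/pi)
= sqrt(3.9407)
= 1.9851

1.9851


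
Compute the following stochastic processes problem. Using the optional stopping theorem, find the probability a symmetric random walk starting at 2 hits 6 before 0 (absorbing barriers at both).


By optional stopping theorem: E(M at tau) = M(0) = 2
P(hit 6)*6 + P(hit 0)*0 = 2
P(hit 6) = (2 - 0)/(6 - 0) = 1/3 = 0.3333

0.3333


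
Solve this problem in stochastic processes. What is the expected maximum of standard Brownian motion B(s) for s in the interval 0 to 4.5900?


E(max B(s)) = sqrt(2t/pi)
= sqrt(2*4.5900/pi)
= sqrt(2.9221)
= 1.7094

1.7094


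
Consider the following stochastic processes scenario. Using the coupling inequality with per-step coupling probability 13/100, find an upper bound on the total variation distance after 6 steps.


TV distance bound <= (1-delta)^n
= (1 - 0.1300)^6
= 0.8700^6
= 0.4336

0.4336


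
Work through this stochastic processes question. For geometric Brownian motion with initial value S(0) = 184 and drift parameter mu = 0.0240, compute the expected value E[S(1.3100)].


E[S(t)] = S(0) * exp(mu * t)
= 184 * exp(0.0240 * 1.3100)
= 184 * 1.0319
= 189.8769

189.8769


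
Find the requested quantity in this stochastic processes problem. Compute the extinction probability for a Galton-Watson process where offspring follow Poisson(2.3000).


Since mu = 2.3000 > 1, extinction prob q < 1.
Solve s = exp(mu*(s-1)) iteratively.
q = 0.1376

0.1376


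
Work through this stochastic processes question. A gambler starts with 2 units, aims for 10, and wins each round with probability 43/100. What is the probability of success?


Gambler's ruin formula:
r = q/p = 0.5700/0.4300 = 1.3256
P(win) = (1 - r^i)/(1 - r^N)
= (1 - 1.3256^2)/(1 - 1.3256^10)
= 0.0481

0.0481


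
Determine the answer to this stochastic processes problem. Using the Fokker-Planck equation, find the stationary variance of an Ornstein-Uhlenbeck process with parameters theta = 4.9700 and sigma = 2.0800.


Stationary variance = sigma^2 / (2*theta)
= 2.0800^2 / (2*4.9700)
= 4.3264 / 9.9400
= 0.4353

0.4353


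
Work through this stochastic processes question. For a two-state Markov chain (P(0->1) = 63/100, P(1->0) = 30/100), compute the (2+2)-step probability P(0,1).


P^4 = P^2 * P^2
Computing via matrix multiplication of the transition matrix.
Entry (0,1) of P^4 = 0.6774

0.6774


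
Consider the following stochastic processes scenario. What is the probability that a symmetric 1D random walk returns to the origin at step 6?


P(S(6) = 0) = C(6,3) / 4^3
= 20 / 64
= 0.3125

0.3125


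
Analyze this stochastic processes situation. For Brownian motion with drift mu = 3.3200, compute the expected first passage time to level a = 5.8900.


Expected first passage time = a/mu
= 5.8900/3.3200
= 1.7741

1.7741


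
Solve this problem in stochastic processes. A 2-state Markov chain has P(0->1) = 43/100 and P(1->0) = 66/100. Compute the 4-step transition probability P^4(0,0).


Computing P^4 by matrix multiplication.
P = [[0.5700, 0.4300], [0.6600, 0.3400]]
After raising P to the power 4:
P^4(0,0) = 0.6055

0.6055


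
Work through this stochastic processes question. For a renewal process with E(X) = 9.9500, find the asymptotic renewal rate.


Long-run renewal rate = 1/E(X)
= 1/9.9500
= 0.1005

0.1005


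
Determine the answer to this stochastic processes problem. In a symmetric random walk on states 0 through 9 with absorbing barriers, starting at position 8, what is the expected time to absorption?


For symmetric RW on 0,...,N with absorbing barriers, E(i) = i*(N-i)
E(8) = 8 * 1 = 8

8


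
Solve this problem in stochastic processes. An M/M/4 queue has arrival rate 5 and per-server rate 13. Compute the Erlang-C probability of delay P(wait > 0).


a = lambda/mu = 0.3846
rho = a/c = 0.0962
Erlang-C formula applied:
C(c,a) = 6.8669e-04

6.8669e-04


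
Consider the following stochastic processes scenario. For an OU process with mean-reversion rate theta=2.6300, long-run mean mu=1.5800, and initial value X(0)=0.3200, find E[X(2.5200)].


E[X(t)] = mu + (X(0) - mu)*exp(-theta*t)
= 1.5800 + (0.3200 - 1.5800)*exp(-2.6300*2.5200)
= 1.5800 + -1.2600 * 0.0013
= 1.5783

1.5783


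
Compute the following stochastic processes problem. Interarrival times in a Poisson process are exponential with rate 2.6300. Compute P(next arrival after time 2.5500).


P(X > t) = exp(-lambda * t)
= exp(-2.6300 * 2.5500)
= exp(-6.7065) = 0.0012

0.0012


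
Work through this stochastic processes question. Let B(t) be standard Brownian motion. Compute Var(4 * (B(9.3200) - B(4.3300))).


Var(alpha*(B(t)-B(s))) = alpha^2 * (t-s)
= 4^2 * (9.3200 - 4.3300)
= 16 * 4.9900
= 79.8400

79.8400


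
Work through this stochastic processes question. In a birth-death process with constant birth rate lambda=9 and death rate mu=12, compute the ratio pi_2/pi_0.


For birth-death process, pi_n/pi_0 = (lambda/mu)^n
= (9/12)^2
= 0.5625

0.5625


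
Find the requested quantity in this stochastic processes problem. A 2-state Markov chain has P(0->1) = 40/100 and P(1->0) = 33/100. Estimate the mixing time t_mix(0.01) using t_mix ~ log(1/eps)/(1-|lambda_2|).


lambda_2 = |1 - p01 - p10| = |1 - 0.4000 - 0.3300| = 0.2700
t_mix ~ log(1/eps)/(1 - |lambda_2|)
= log(100)/(1 - 0.2700) = 4.6052/0.7300
= 6.3085

6.3085


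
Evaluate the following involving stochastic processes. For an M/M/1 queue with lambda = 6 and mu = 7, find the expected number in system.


rho = 6/7 = 0.8571
L = rho/(1-rho)
= 0.8571/0.1429
= 6.0000

6.0000


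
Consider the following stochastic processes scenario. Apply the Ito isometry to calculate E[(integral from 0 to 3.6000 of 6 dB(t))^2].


By Ito isometry: E[(int f dB)^2] = int f^2 dt
= 6^2 * 3.6000
= 36 * 3.6000 = 129.6000

129.6000


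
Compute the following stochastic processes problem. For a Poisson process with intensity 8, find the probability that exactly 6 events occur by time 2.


P(N(t)=k) = (lambda*t)^k * exp(-lambda*t) / k!
lambda*t = 16
= 16^6 * exp(-16) / 6!
= 16777216 * 1.1254e-07 / 720
= 0.0026

0.0026


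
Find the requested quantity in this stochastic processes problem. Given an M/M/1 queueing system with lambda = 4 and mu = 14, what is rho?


rho = lambda/mu
= 4/14
= 0.2857

0.2857


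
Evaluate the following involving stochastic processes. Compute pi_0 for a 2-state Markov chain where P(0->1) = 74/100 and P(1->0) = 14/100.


Stationary distribution: pi_0 = p10/(p01+p10), pi_1 = p01/(p01+p10)
p01 = 0.7400, p10 = 0.1400
pi_0 = 0.1591

0.1591


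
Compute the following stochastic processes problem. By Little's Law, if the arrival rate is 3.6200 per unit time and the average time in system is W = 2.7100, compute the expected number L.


Little's Law: L = lambda * W
= 3.6200 * 2.7100
= 9.8102

9.8102


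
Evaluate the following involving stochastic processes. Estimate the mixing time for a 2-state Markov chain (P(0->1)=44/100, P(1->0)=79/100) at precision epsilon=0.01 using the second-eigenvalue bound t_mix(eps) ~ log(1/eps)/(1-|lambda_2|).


lambda_2 = |1 - p01 - p10| = |1 - 0.4400 - 0.7900| = 0.2300
t_mix ~ log(1/eps)/(1 - |lambda_2|)
= log(100)/(1 - 0.2300) = 4.6052/0.7700
= 5.9807

5.9807


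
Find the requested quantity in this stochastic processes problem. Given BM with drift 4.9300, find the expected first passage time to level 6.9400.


Expected first passage time = a/mu
= 6.9400/4.9300
= 1.4077

1.4077


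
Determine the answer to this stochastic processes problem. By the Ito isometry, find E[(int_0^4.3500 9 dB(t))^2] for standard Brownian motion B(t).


By Ito isometry: E[(int f dB)^2] = int f^2 dt
= 9^2 * 4.3500
= 81 * 4.3500 = 352.3500

352.3500


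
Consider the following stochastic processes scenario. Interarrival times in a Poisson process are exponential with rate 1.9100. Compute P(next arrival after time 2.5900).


P(X > t) = exp(-lambda * t)
= exp(-1.9100 * 2.5900)
= exp(-4.9469) = 0.0071

0.0071


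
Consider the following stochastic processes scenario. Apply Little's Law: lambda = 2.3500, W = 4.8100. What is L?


Little's Law: L = lambda * W
= 2.3500 * 4.8100
= 11.3035

11.3035


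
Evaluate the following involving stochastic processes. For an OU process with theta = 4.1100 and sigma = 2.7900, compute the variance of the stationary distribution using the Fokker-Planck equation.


Stationary variance = sigma^2 / (2*theta)
= 2.7900^2 / (2*4.1100)
= 7.7841 / 8.2200
= 0.9470

0.9470


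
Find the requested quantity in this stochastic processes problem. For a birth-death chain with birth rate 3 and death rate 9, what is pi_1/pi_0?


For birth-death process, pi_n/pi_0 = (lambda/mu)^n
= (3/9)^1
= 0.3333

0.3333


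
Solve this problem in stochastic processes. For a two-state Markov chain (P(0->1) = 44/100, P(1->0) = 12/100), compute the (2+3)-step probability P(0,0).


P^5 = P^2 * P^3
Computing via matrix multiplication of the transition matrix.
Entry (0,0) of P^5 = 0.2272

0.2272


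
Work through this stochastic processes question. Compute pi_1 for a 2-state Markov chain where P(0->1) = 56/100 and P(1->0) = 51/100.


Stationary distribution: pi_0 = p10/(p01+p10), pi_1 = p01/(p01+p10)
p01 = 0.5600, p10 = 0.5100
pi_1 = 0.5234

0.5234


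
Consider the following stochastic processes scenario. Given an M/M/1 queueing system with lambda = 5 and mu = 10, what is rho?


rho = lambda/mu
= 5/10
= 0.5000

0.5000


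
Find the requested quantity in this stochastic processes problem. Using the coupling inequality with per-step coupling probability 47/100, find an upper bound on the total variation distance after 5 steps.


TV distance bound <= (1-delta)^n
= (1 - 0.4700)^5
= 0.5300^5
= 0.0418

0.0418


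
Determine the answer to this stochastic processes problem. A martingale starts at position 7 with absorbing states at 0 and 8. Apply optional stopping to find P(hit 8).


By optional stopping theorem: E(M at tau) = M(0) = 7
P(hit 8)*8 + P(hit 0)*0 = 7
P(hit 8) = (7 - 0)/(8 - 0) = 7/8 = 0.8750

0.8750


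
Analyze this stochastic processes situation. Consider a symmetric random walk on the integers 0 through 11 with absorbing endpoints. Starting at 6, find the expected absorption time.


For symmetric RW on 0,...,N with absorbing barriers, E(i) = i*(N-i)
E(6) = 6 * 5 = 30

30


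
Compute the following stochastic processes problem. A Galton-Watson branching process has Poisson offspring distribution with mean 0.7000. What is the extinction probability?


Since mu = 0.7000 <= 1, extinction probability = 1.

1.0000


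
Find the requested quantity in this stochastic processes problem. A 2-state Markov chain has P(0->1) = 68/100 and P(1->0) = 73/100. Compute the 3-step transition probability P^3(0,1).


Computing P^3 by matrix multiplication.
P = [[0.3200, 0.6800], [0.7300, 0.2700]]
After raising P to the power 3:
P^3(0,1) = 0.5155

0.5155


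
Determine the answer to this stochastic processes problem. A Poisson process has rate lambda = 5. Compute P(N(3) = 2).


P(N(t)=k) = (lambda*t)^k * exp(-lambda*t) / k!
lambda*t = 15
= 15^2 * exp(-15) / 2!
= 225 * 3.0590e-07 / 2
= 3.4414e-05

3.4414e-05


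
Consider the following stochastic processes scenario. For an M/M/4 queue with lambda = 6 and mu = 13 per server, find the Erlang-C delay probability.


a = lambda/mu = 0.4615
rho = a/c = 0.1154
Erlang-C formula applied:
C(c,a) = 0.0013

0.0013


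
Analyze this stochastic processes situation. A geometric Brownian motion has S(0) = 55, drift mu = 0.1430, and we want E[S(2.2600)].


E[S(t)] = S(0) * exp(mu * t)
= 55 * exp(0.1430 * 2.2600)
= 55 * 1.3815
= 75.9833

75.9833


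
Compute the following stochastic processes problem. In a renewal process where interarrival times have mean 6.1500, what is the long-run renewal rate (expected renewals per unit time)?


Long-run renewal rate = 1/E(X)
= 1/6.1500
= 0.1626

0.1626


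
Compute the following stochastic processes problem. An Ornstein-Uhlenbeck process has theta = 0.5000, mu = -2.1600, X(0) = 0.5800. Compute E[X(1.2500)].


E[X(t)] = mu + (X(0) - mu)*exp(-theta*t)
= -2.1600 + (0.5800 - -2.1600)*exp(-0.5000*1.2500)
= -2.1600 + 2.7400 * 0.5353
= -0.6934

-0.6934


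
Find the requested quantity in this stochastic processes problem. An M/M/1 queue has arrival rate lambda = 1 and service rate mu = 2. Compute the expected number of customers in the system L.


rho = 1/2 = 0.5000
L = rho/(1-rho)
= 0.5000/0.5000
= 1.0000

1.0000


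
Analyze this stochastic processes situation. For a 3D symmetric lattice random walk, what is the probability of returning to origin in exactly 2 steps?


P(return in 2 steps) = P(reverse first step) = 1/(2d)
= 1/6
= 0.1667

0.1667


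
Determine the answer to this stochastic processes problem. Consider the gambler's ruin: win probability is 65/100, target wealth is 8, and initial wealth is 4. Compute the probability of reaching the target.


Gambler's ruin formula:
r = q/p = 0.3500/0.6500 = 0.5385
P(win) = (1 - r^i)/(1 - r^N)
= (1 - 0.5385^4)/(1 - 0.5385^8)
= 0.9225

0.9225


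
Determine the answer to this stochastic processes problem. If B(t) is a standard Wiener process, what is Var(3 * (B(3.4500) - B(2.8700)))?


Var(alpha*(B(t)-B(s))) = alpha^2 * (t-s)
= 3^2 * (3.4500 - 2.8700)
= 9 * 0.5800
= 5.2200

5.2200


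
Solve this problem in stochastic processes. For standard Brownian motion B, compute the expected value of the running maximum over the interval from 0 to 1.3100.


E(max B(s)) = sqrt(2t/pi)
= sqrt(2*1.3100/pi)
= sqrt(0.8340)
= 0.9132

0.9132


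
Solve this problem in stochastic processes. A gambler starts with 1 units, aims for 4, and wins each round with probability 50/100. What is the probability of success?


p = 1/2: P(win) = i/N = 1/4
= 0.2500

0.2500


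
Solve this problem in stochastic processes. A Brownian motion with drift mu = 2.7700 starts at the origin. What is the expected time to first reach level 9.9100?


Expected first passage time = a/mu
= 9.9100/2.7700
= 3.5776

3.5776


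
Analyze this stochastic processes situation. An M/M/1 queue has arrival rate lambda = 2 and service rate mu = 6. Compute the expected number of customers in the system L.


rho = 2/6 = 0.3333
L = rho/(1-rho)
= 0.3333/0.6667
= 0.5000

0.5000


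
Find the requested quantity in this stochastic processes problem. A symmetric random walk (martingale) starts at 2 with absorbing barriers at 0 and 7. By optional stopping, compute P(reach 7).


By optional stopping theorem: E(M at tau) = M(0) = 2
P(hit 7)*7 + P(hit 0)*0 = 2
P(hit 7) = (2 - 0)/(7 - 0) = 2/7 = 0.2857

0.2857


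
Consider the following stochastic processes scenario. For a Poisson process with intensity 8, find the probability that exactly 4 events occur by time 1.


P(N(t)=k) = (lambda*t)^k * exp(-lambda*t) / k!
lambda*t = 8
= 8^4 * exp(-8) / 4!
= 4096 * 3.3546e-04 / 24
= 0.0573

0.0573


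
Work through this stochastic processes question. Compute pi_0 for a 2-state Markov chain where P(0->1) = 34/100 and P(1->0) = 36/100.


Stationary distribution: pi_0 = p10/(p01+p10), pi_1 = p01/(p01+p10)
p01 = 0.3400, p10 = 0.3600
pi_0 = 0.5143

0.5143


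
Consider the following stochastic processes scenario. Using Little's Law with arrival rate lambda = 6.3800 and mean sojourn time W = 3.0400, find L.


Little's Law: L = lambda * W
= 6.3800 * 3.0400
= 19.3952

19.3952


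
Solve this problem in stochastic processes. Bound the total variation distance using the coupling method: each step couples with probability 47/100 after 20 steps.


TV distance bound <= (1-delta)^n
= (1 - 0.4700)^20
= 0.5300^20
= 3.0586e-06

3.0586e-06


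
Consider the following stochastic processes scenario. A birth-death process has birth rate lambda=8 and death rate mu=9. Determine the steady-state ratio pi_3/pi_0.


For birth-death process, pi_n/pi_0 = (lambda/mu)^n
= (8/9)^3
= 0.7023

0.7023


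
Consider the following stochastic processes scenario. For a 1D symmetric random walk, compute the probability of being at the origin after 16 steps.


P(S(16) = 0) = C(16,8) / 4^8
= 12870 / 65536
= 0.1964

0.1964


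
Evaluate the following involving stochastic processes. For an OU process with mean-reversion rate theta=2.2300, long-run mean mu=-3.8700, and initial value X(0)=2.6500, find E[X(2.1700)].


E[X(t)] = mu + (X(0) - mu)*exp(-theta*t)
= -3.8700 + (2.6500 - -3.8700)*exp(-2.2300*2.1700)
= -3.8700 + 6.5200 * 0.0079
= -3.8184

-3.8184


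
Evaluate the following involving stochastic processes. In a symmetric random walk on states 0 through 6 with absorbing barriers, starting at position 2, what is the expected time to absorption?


For symmetric RW on 0,...,N with absorbing barriers, E(i) = i*(N-i)
E(2) = 2 * 4 = 8

8


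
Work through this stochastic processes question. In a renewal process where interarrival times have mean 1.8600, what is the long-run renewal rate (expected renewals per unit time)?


Long-run renewal rate = 1/E(X)
= 1/1.8600
= 0.5376

0.5376


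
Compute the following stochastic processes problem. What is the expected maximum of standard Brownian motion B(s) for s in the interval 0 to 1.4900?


E(max B(s)) = sqrt(2t/pi)
= sqrt(2*1.4900/pi)
= sqrt(0.9486)
= 0.9739

0.9739


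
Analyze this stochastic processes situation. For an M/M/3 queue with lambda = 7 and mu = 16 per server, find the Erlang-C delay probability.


a = lambda/mu = 0.4375
rho = a/c = 0.1458
Erlang-C formula applied:
C(c,a) = 0.0105

0.0105


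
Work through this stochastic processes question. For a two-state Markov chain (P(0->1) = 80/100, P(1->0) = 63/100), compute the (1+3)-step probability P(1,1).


P^4 = P^1 * P^3
Computing via matrix multiplication of the transition matrix.
Entry (1,1) of P^4 = 0.5745

0.5745


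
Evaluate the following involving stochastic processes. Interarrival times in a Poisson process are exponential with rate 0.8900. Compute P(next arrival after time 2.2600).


P(X > t) = exp(-lambda * t)
= exp(-0.8900 * 2.2600)
= exp(-2.0114) = 0.1338

0.1338


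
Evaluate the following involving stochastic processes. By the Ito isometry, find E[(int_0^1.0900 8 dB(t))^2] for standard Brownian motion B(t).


By Ito isometry: E[(int f dB)^2] = int f^2 dt
= 8^2 * 1.0900
= 64 * 1.0900 = 69.7600

69.7600


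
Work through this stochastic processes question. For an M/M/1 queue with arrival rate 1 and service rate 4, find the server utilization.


rho = lambda/mu
= 1/4
= 0.2500

0.2500


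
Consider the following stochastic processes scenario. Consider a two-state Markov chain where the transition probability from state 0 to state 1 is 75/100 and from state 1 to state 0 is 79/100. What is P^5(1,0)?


Computing P^5 by matrix multiplication.
P = [[0.2500, 0.7500], [0.7900, 0.2100]]
After raising P to the power 5:
P^5(1,0) = 0.5365

0.5365


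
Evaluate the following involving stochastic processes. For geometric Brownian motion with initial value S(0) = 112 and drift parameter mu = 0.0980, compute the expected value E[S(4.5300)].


E[S(t)] = S(0) * exp(mu * t)
= 112 * exp(0.0980 * 4.5300)
= 112 * 1.5588
= 174.5897

174.5897


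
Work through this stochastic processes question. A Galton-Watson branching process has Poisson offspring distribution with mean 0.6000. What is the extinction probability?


Since mu = 0.6000 <= 1, extinction probability = 1.

1.0000


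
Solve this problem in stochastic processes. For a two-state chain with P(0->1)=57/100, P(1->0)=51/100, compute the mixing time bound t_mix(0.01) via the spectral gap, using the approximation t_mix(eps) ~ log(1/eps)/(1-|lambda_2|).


lambda_2 = |1 - p01 - p10| = |1 - 0.5700 - 0.5100| = 0.0800
t_mix ~ log(1/eps)/(1 - |lambda_2|)
= log(100)/(1 - 0.0800) = 4.6052/0.9200
= 5.0056

5.0056


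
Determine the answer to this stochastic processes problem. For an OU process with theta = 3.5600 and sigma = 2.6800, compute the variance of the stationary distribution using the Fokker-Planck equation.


Stationary variance = sigma^2 / (2*theta)
= 2.6800^2 / (2*3.5600)
= 7.1824 / 7.1200
= 1.0088

1.0088


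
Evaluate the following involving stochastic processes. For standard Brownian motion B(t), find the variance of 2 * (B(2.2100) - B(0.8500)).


Var(alpha*(B(t)-B(s))) = alpha^2 * (t-s)
= 2^2 * (2.2100 - 0.8500)
= 4 * 1.3600
= 5.4400

5.4400


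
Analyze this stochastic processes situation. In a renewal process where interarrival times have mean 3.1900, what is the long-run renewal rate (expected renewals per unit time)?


Long-run renewal rate = 1/E(X)
= 1/3.1900
= 0.3135

0.3135


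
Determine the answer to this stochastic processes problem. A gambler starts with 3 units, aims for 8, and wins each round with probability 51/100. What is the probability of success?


Gambler's ruin formula:
r = q/p = 0.4900/0.5100 = 0.9608
P(win) = (1 - r^i)/(1 - r^N)
= (1 - 0.9608^3)/(1 - 0.9608^8)
= 0.4129

0.4129


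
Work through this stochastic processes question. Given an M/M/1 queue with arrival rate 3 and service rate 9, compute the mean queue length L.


rho = 3/9 = 0.3333
L = rho/(1-rho)
= 0.3333/0.6667
= 0.5000

0.5000


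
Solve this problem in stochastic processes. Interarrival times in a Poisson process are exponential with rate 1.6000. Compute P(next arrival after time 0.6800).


P(X > t) = exp(-lambda * t)
= exp(-1.6000 * 0.6800)
= exp(-1.0880) = 0.3369

0.3369


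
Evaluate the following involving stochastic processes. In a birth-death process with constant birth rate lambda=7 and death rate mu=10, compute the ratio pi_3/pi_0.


For birth-death process, pi_n/pi_0 = (lambda/mu)^n
= (7/10)^3
= 0.3430

0.3430


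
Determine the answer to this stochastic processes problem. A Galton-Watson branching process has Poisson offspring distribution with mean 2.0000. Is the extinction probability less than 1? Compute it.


Since mu = 2.0000 > 1, extinction prob q < 1.
Solve s = exp(mu*(s-1)) iteratively.
q = 0.2032

0.2032


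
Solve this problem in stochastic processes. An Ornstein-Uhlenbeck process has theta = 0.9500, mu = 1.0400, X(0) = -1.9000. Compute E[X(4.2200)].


E[X(t)] = mu + (X(0) - mu)*exp(-theta*t)
= 1.0400 + (-1.9000 - 1.0400)*exp(-0.9500*4.2200)
= 1.0400 + -2.9400 * 0.0182
= 0.9866

0.9866


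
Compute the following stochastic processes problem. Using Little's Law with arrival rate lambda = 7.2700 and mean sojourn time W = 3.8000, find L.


Little's Law: L = lambda * W
= 7.2700 * 3.8000
= 27.6260

27.6260


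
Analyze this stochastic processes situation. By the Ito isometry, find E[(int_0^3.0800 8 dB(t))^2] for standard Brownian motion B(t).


By Ito isometry: E[(int f dB)^2] = int f^2 dt
= 8^2 * 3.0800
= 64 * 3.0800 = 197.1200

197.1200


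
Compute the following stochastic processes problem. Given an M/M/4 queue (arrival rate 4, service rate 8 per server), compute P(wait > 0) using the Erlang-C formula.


a = lambda/mu = 0.5000
rho = a/c = 0.1250
Erlang-C formula applied:
C(c,a) = 0.0018

0.0018


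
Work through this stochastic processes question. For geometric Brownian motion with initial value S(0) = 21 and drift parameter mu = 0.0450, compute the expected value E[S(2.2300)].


E[S(t)] = S(0) * exp(mu * t)
= 21 * exp(0.0450 * 2.2300)
= 21 * 1.1056
= 23.2167

23.2167


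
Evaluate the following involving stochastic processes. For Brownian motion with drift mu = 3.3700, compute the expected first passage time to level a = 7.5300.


Expected first passage time = a/mu
= 7.5300/3.3700
= 2.2344

2.2344


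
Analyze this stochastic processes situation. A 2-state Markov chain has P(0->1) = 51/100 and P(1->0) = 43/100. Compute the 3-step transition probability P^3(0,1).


Computing P^3 by matrix multiplication.
P = [[0.4900, 0.5100], [0.4300, 0.5700]]
After raising P to the power 3:
P^3(0,1) = 0.5424

0.5424


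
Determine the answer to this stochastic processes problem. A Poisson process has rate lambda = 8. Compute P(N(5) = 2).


P(N(t)=k) = (lambda*t)^k * exp(-lambda*t) / k!
lambda*t = 40
= 40^2 * exp(-40) / 2!
= 1600 * 4.2484e-18 / 2
= 3.3987e-15

3.3987e-15


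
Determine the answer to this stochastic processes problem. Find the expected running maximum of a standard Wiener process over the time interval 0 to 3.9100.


E(max B(s)) = sqrt(2t/pi)
= sqrt(2*3.9100/pi)
= sqrt(2.4892)
= 1.5777

1.5777


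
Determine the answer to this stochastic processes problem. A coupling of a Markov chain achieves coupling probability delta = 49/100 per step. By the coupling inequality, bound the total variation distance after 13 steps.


TV distance bound <= (1-delta)^n
= (1 - 0.4900)^13
= 0.5100^13
= 1.5791e-04

1.5791e-04


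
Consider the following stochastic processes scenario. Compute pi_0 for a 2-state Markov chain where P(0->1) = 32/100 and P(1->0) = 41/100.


Stationary distribution: pi_0 = p10/(p01+p10), pi_1 = p01/(p01+p10)
p01 = 0.3200, p10 = 0.4100
pi_0 = 0.5616

0.5616


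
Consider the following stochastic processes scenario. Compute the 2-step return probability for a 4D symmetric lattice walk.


P(return in 2 steps) = P(reverse first step) = 1/(2d)
= 1/8
= 0.1250

0.1250


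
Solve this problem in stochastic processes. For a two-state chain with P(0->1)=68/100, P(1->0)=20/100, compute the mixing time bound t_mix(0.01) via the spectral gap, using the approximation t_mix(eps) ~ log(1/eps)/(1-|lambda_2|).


lambda_2 = |1 - p01 - p10| = |1 - 0.6800 - 0.2000| = 0.1200
t_mix ~ log(1/eps)/(1 - |lambda_2|)
= log(100)/(1 - 0.1200) = 4.6052/0.8800
= 5.2331

5.2331


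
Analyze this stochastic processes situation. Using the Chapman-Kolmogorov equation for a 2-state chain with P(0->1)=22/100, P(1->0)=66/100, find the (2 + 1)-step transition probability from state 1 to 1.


P^3 = P^2 * P^1
Computing via matrix multiplication of the transition matrix.
Entry (1,1) of P^3 = 0.2513

0.2513


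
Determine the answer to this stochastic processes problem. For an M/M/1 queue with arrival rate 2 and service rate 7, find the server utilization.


rho = lambda/mu
= 2/7
= 0.2857

0.2857


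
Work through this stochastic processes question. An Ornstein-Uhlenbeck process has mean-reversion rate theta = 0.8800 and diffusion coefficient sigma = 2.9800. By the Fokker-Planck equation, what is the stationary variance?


Stationary variance = sigma^2 / (2*theta)
= 2.9800^2 / (2*0.8800)
= 8.8804 / 1.7600
= 5.0457

5.0457


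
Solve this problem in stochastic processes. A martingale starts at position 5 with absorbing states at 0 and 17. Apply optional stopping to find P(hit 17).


By optional stopping theorem: E(M at tau) = M(0) = 5
P(hit 17)*17 + P(hit 0)*0 = 5
P(hit 17) = (5 - 0)/(17 - 0) = 5/17 = 0.2941

0.2941
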